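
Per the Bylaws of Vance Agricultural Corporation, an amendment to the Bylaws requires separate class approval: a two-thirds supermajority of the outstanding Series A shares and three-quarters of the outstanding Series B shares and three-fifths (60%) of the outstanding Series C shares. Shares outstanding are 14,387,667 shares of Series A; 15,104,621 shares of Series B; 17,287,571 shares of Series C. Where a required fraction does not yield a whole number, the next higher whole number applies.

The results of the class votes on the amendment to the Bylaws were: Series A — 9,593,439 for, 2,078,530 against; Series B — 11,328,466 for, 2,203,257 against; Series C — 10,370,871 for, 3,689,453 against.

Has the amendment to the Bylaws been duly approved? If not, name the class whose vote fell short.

Not approved — the Series C shares did not give the required vote.

Series A: 2/3 of 14387667 = 9591778; 9,591,778 required, 9,593,439 in favor — approved.
Series B: 3/4 of 15104621 = 11328465.75, rounded up to 11328466; 11,328,466 required, 11,328,466 in favor — approved.
Series C: 3/5 of 17287571 = 10372542.60, rounded up to 10372543; 10,372,543 required, 10,370,871 in favor — not approved.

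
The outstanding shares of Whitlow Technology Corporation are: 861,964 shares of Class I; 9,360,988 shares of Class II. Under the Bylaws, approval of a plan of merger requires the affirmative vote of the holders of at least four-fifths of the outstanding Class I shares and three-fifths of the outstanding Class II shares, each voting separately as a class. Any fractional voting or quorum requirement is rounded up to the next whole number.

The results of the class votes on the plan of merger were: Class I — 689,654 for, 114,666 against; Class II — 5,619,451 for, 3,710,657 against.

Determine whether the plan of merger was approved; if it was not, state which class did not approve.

Class I: 4/5 of 861964 = 689571.20, rounded up to 689572; 689,572 required, 689,654 in favor — approved.
Class II: 3/5 of 9360988 = 5616592.80, rounded up to 5616593; 5,616,593 required, 5,619,451 in favor — approved.

Approved — every class gave the required vote.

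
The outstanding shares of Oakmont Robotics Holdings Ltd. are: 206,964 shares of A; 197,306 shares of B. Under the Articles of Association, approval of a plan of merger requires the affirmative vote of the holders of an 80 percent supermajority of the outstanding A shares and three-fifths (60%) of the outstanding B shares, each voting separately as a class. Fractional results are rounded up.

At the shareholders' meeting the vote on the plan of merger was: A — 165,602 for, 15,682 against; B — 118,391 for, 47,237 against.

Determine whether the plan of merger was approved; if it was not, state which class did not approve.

Approved — every class gave the required vote.

A: 4/5 of 206964 = 165571.20, rounded up to 165572; 165,572 required, 165,602 in favor — approved.
B: 3/5 of 197306 = 118383.60, rounded up to 118384; 118,384 required, 118,391 in favor — approved.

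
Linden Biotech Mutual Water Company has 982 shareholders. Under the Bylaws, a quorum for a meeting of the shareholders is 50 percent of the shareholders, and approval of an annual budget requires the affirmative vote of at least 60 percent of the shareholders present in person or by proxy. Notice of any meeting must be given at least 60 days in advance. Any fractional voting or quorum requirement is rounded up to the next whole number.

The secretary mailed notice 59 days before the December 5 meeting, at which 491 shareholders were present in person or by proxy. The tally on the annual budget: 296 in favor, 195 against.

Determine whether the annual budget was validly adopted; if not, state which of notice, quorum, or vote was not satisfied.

Notice: 59 days given; 60 required. Not satisfied.
Quorum: 50% of 982 = 491; 491 present. Satisfied.
Vote: requires three-fifths of those present (491); 3/5 of 491 = 294.60, rounded up to 295, so 295 needed; 296 in favor. Satisfied.

Invalid — notice requirement not satisfied.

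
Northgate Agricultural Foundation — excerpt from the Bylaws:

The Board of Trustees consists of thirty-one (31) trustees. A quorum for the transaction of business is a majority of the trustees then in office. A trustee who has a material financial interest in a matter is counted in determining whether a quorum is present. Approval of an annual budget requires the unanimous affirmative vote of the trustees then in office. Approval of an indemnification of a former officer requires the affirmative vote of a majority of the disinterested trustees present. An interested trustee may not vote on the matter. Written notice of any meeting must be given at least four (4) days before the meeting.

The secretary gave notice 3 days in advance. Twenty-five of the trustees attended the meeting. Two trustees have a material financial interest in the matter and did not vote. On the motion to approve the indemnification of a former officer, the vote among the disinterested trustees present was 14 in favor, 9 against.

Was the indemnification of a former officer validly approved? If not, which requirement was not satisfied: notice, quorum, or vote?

Notice: 3 days given; 4 required (3 < 4). Not satisfied.
Quorum: 25 present (interested trustees count toward quorum); quorum is 16. Satisfied.
Vote: the indemnification of a former officer requires a majority of the disinterested trustees present (25 − 2 = 23). A majority of 23 is 12, so 12 affirmative votes are needed; 14 voted in favor. Satisfied.

Invalid — notice requirement not satisfied.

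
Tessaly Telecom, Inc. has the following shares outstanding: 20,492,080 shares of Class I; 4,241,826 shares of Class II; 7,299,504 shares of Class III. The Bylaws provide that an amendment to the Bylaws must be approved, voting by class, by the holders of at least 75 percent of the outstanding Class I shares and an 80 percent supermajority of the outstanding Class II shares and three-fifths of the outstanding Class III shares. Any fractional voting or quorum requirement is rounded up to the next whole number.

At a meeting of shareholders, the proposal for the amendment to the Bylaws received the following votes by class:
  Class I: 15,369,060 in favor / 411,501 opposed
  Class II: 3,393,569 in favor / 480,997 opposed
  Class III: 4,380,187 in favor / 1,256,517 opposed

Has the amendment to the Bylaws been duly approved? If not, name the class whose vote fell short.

Approved — every class gave the required vote.

Class I: 3/4 of 20492080 = 15369060; 15,369,060 required, 15,369,060 in favor — approved.
Class II: 4/5 of 4241826 = 3393460.80, rounded up to 3393461; 3,393,461 required, 3,393,569 in favor — approved.
Class III: 3/5 of 7299504 = 4379702.40, rounded up to 4379703; 4,379,703 required, 4,380,187 in favor — approved.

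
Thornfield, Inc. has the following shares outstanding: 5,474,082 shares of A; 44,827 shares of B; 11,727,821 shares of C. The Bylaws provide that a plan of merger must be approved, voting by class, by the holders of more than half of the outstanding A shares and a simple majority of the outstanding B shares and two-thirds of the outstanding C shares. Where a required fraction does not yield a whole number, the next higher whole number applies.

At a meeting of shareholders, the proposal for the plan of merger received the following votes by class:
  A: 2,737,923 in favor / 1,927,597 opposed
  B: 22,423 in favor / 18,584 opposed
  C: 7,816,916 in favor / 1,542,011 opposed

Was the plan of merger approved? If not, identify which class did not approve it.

A: a majority of 5474082 is 2737042; 2,737,042 required, 2,737,923 in favor — approved.
B: a majority of 44827 is 22414; 22,414 required, 22,423 in favor — approved.
C: 2/3 of 11727821 = 7818547.33, rounded up to 7818548; 7,818,548 required, 7,816,916 in favor — not approved.

Not approved — the C shares did not give the required vote.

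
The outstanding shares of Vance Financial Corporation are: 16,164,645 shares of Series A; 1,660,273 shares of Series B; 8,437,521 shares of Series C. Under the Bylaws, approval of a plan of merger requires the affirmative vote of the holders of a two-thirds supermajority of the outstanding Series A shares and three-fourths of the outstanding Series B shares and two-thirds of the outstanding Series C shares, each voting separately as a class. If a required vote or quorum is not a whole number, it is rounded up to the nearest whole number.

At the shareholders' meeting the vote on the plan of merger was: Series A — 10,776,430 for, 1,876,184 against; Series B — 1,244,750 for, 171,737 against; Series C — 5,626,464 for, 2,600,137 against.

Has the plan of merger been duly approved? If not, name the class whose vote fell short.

Not approved — the Series B shares did not give the required vote.

Series A: 2/3 of 16164645 = 10776430; 10,776,430 required, 10,776,430 in favor — approved.
Series B: 3/4 of 1660273 = 1245204.75, rounded up to 1245205; 1,245,205 required, 1,244,750 in favor — not approved.
Series C: 2/3 of 8437521 = 5625014; 5,625,014 required, 5,626,464 in favor — approved.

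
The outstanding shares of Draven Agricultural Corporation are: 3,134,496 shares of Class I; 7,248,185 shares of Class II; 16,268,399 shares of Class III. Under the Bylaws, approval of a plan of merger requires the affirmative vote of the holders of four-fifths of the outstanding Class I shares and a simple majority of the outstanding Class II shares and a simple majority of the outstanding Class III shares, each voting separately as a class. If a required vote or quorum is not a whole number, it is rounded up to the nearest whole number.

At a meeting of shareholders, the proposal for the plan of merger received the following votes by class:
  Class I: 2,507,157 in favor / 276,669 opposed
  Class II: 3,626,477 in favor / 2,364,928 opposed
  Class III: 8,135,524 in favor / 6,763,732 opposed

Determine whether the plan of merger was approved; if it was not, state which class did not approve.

Class I: 4/5 of 3134496 = 2507596.80, rounded up to 2507597; 2,507,597 required, 2,507,157 in favor — not approved.
Class II: a majority of 7248185 is 3624093; 3,624,093 required, 3,626,477 in favor — approved.
Class III: a majority of 16268399 is 8134200; 8,134,200 required, 8,135,524 in favor — approved.

Not approved — the Class I shares did not give the required vote.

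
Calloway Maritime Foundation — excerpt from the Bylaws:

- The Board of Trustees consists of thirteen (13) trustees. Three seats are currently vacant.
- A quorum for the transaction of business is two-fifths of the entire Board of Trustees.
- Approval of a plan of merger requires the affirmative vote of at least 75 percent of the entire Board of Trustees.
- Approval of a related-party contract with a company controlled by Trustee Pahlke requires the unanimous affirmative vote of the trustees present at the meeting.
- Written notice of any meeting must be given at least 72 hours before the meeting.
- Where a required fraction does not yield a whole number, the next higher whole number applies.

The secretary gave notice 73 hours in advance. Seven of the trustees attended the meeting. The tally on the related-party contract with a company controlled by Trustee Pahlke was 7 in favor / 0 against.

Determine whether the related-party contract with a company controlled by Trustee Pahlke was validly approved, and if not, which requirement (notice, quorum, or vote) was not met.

Valid — all requirements satisfied.

Notice: 73 hours given; 72 required (73 ≥ 72). Satisfied.
Quorum: 7 present; quorum is 6. Satisfied.
Vote: the related-party contract with a company controlled by Trustee Pahlke requires the unanimous vote of the trustees present (7). Unanimous means all 7, so 7 affirmative votes are needed; 7 voted in favor. Satisfied.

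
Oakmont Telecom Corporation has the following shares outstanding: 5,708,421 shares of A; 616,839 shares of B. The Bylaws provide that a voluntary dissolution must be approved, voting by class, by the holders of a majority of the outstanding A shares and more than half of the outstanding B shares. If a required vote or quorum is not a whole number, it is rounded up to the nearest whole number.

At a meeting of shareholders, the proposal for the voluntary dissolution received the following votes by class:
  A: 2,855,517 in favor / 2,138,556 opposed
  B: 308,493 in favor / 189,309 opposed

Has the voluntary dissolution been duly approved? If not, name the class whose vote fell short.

Approved — every class gave the required vote.

A: a majority of 5708421 is 2854211; 2,854,211 required, 2,855,517 in favor — approved.
B: a majority of 616839 is 308420; 308,420 required, 308,493 in favor — approved.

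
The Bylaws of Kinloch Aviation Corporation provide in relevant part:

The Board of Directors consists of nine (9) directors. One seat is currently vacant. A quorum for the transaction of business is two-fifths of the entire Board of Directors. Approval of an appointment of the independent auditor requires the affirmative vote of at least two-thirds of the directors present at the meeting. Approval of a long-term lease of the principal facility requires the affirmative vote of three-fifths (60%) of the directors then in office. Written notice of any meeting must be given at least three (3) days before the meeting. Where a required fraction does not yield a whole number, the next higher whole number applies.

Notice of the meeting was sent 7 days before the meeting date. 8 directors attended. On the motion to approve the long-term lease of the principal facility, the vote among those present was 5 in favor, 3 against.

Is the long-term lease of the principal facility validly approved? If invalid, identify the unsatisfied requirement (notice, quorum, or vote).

Valid — all requirements satisfied.

Notice: 7 days given; 3 required (7 ≥ 3). Satisfied.
Quorum: 8 present; quorum is 4. Satisfied.
Vote: the long-term lease of the principal facility requires three-fifths of the directors then in office (8). 3/5 of 8 = 4.80, rounded up to 5, so 5 affirmative votes are needed; 5 voted in favor. Satisfied.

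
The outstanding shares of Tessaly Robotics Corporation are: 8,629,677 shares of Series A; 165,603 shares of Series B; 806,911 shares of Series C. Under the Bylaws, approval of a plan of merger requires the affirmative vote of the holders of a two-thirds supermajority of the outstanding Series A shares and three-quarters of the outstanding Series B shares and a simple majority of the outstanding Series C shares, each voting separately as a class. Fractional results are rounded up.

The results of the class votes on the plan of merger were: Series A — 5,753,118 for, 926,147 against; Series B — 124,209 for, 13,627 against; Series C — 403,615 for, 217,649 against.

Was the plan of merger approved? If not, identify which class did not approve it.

Approved — every class gave the required vote.

Series A: 2/3 of 8629677 = 5753118; 5,753,118 required, 5,753,118 in favor — approved.
Series B: 3/4 of 165603 = 124202.25, rounded up to 124203; 124,203 required, 124,209 in favor — approved.
Series C: a majority of 806911 is 403456; 403,456 required, 403,615 in favor — approved.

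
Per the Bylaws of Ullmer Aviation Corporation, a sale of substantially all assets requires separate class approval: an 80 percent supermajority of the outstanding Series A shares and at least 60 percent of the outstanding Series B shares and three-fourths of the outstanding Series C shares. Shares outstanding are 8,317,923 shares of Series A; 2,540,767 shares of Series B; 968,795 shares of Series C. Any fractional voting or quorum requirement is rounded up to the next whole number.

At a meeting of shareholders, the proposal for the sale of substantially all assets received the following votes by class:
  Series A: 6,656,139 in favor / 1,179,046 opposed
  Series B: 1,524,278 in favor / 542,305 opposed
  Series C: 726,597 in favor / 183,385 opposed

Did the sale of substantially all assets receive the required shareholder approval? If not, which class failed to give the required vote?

Not approved — the Series B shares did not give the required vote.

Series A: 4/5 of 8317923 = 6654338.40, rounded up to 6654339; 6,654,339 required, 6,656,139 in favor — approved.
Series B: 3/5 of 2540767 = 1524460.20, rounded up to 1524461; 1,524,461 required, 1,524,278 in favor — not approved.
Series C: 3/4 of 968795 = 726596.25, rounded up to 726597; 726,597 required, 726,597 in favor — approved.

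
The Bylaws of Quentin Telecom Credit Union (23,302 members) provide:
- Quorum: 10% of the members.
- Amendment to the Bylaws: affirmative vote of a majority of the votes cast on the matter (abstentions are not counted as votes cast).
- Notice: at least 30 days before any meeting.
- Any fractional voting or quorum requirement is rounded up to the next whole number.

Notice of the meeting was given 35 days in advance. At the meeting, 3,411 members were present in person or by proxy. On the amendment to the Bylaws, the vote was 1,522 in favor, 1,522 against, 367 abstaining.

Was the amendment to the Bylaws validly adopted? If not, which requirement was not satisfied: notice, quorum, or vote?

Notice: 35 days given; 30 required. Satisfied.
Quorum: 10% of 23,302 = 2,330.20, rounded up to 2,331; 3,411 present. Satisfied.
Vote: requires a majority of the votes cast (3,411 − 367 abstaining = 3,044); a majority of 3044 is 1523, so 1,523 needed; 1,522 in favor. Not satisfied.

Invalid — vote requirement not satisfied.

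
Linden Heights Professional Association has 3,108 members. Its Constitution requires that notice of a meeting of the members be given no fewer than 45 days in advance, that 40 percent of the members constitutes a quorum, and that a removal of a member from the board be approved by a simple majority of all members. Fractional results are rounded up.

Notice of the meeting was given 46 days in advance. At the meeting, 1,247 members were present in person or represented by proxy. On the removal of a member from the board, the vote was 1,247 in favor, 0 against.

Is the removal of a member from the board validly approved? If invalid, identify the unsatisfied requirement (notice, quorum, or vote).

Notice: 46 days given; 45 required. Satisfied.
Quorum: 40% of 3,108 = 1,243.20, rounded up to 1,244; 1,247 present. Satisfied.
Vote: requires a majority of all members (3,108); a majority of 3108 is 1555, so 1,555 needed; 1,247 in favor. Not satisfied.

Invalid — vote requirement not satisfied.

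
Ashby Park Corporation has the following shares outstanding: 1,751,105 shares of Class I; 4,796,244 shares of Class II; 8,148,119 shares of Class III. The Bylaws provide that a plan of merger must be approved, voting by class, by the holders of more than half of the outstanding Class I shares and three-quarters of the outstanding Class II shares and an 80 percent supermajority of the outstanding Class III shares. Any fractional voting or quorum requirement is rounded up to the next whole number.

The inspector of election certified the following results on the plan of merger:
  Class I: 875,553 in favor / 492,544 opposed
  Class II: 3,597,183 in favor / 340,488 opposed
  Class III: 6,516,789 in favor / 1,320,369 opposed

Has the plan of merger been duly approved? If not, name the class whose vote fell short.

Not approved — the Class III shares did not give the required vote.

Class I: a majority of 1751105 is 875553; 875,553 required, 875,553 in favor — approved.
Class II: 3/4 of 4796244 = 3597183; 3,597,183 required, 3,597,183 in favor — approved.
Class III: 4/5 of 8148119 = 6518495.20, rounded up to 6518496; 6,518,496 required, 6,516,789 in favor — not approved.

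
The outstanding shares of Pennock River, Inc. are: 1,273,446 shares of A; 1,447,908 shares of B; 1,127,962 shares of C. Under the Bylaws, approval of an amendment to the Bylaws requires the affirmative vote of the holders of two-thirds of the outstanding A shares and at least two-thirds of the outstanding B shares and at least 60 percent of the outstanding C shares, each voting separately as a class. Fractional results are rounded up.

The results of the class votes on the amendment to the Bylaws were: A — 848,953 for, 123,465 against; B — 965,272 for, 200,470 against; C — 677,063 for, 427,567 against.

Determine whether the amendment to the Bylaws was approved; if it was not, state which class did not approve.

Not approved — the A shares did not give the required vote.

A: 2/3 of 1273446 = 848964; 848,964 required, 848,953 in favor — not approved.
B: 2/3 of 1447908 = 965272; 965,272 required, 965,272 in favor — approved.
C: 3/5 of 1127962 = 676777.20, rounded up to 676778; 676,778 required, 677,063 in favor — approved.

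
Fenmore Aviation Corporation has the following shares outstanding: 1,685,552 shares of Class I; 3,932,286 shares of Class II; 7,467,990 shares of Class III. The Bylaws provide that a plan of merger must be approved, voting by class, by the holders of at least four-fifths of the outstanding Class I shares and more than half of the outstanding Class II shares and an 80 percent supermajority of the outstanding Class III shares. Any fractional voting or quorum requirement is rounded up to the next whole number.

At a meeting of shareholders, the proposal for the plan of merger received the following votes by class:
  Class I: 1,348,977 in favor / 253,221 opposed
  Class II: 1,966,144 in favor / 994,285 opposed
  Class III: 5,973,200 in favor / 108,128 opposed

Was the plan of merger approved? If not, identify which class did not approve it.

Class I: 4/5 of 1685552 = 1348441.60, rounded up to 1348442; 1,348,442 required, 1,348,977 in favor — approved.
Class II: a majority of 3932286 is 1966144; 1,966,144 required, 1,966,144 in favor — approved.
Class III: 4/5 of 7467990 = 5974392; 5,974,392 required, 5,973,200 in favor — not approved.

Not approved — the Class III shares did not give the required vote.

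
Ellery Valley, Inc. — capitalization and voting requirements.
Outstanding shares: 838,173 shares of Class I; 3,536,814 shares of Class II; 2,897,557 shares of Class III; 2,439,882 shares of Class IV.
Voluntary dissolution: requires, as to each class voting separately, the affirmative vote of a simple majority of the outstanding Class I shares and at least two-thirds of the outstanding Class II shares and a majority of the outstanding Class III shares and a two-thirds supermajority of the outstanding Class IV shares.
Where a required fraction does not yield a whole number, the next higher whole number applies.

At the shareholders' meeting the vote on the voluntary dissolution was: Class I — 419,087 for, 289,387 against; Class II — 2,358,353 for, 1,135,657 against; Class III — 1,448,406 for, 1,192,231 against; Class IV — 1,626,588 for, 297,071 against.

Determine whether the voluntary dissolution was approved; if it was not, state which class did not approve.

Class I: a majority of 838173 is 419087; 419,087 required, 419,087 in favor — approved.
Class II: 2/3 of 3536814 = 2357876; 2,357,876 required, 2,358,353 in favor — approved.
Class III: a majority of 2897557 is 1448779; 1,448,779 required, 1,448,406 in favor — not approved.
Class IV: 2/3 of 2439882 = 1626588; 1,626,588 required, 1,626,588 in favor — approved.

Not approved — the Class III shares did not give the required vote.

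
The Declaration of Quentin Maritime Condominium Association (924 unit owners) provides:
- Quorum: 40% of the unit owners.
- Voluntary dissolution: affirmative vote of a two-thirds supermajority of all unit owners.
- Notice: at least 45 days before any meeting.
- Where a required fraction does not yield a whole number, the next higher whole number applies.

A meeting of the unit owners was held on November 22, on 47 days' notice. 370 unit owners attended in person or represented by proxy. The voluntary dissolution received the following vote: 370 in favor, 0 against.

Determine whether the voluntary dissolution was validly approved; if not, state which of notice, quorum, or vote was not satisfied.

Invalid — vote requirement not satisfied.

Notice: 47 days given; 45 required. Satisfied.
Quorum: 40% of 924 = 369.60, rounded up to 370; 370 present. Satisfied.
Vote: requires two-thirds of all unit owners (924); 2/3 of 924 = 616, so 616 needed; 370 in favor. Not satisfied.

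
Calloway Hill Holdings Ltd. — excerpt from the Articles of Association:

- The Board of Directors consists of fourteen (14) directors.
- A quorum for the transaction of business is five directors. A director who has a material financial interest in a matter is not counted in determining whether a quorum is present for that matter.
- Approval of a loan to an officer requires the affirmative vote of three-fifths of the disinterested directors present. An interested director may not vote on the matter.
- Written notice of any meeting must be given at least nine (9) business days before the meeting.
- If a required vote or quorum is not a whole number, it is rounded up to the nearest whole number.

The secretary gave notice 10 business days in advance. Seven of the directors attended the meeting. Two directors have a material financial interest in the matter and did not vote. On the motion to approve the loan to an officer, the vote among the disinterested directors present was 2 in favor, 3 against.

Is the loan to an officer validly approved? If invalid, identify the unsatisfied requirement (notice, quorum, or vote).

Invalid — vote requirement not satisfied.

Notice: 10 business days given; 9 required (10 ≥ 9). Satisfied.
Quorum: 7 present, but the 2 interested directors do not count, leaving 5. Quorum is 5. Satisfied.
Vote: the loan to an officer requires three-fifths of the disinterested directors present (7 − 2 = 5). 3/5 of 5 = 3, so 3 affirmative votes are needed; 2 voted in favor. Not satisfied.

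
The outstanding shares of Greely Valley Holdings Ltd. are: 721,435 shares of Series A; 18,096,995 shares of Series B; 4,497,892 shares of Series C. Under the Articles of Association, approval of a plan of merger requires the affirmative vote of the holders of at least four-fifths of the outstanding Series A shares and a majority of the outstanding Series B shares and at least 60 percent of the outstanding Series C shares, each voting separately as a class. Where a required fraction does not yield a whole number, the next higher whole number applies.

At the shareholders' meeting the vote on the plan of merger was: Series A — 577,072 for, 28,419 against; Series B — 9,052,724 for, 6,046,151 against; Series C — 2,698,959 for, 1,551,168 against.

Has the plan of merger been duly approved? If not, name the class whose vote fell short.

Not approved — the Series A shares did not give the required vote.

Series A: 4/5 of 721435 = 577148; 577,148 required, 577,072 in favor — not approved.
Series B: a majority of 18096995 is 9048498; 9,048,498 required, 9,052,724 in favor — approved.
Series C: 3/5 of 4497892 = 2698735.20, rounded up to 2698736; 2,698,736 required, 2,698,959 in favor — approved.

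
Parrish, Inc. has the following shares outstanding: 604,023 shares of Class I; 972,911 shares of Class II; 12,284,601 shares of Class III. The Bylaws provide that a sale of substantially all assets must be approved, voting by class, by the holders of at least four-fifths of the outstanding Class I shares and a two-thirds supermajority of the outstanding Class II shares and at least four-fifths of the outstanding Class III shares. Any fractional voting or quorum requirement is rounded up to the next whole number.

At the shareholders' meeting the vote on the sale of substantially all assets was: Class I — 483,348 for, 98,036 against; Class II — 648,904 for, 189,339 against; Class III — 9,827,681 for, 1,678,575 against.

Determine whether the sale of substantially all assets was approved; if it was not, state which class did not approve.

Approved — every class gave the required vote.

Class I: 4/5 of 604023 = 483218.40, rounded up to 483219; 483,219 required, 483,348 in favor — approved.
Class II: 2/3 of 972911 = 648607.33, rounded up to 648608; 648,608 required, 648,904 in favor — approved.
Class III: 4/5 of 12284601 = 9827680.80, rounded up to 9827681; 9,827,681 required, 9,827,681 in favor — approved.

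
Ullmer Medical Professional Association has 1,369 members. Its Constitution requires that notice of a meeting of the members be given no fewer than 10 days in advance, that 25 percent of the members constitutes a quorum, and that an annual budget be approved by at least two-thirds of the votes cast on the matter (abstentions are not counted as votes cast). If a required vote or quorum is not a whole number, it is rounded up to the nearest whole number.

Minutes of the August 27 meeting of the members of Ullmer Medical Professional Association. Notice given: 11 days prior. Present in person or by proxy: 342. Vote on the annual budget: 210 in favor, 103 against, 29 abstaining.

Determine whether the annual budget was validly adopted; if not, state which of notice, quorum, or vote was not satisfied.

Invalid — quorum requirement not satisfied.

Notice: 11 days given; 10 required. Satisfied.
Quorum: 25% of 1,369 = 342.25, rounded up to 343; 342 present. Not satisfied.
Vote: requires two-thirds of the votes cast (342 − 29 abstaining = 313); 2/3 of 313 = 208.67, rounded up to 209, so 209 needed; 210 in favor. Satisfied.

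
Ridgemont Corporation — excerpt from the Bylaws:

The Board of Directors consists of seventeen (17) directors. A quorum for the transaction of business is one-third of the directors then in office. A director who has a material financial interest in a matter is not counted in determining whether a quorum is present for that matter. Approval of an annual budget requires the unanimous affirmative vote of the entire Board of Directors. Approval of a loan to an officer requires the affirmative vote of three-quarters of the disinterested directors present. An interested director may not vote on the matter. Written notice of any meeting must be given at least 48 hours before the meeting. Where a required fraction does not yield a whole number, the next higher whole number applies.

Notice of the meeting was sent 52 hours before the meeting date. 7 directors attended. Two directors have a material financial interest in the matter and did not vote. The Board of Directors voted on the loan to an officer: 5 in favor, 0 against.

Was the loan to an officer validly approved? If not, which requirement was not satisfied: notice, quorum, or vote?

Invalid — quorum requirement not satisfied.

Notice: 52 hours given; 48 required (52 ≥ 48). Satisfied.
Quorum: 7 present, but the 2 interested directors do not count, leaving 5. Quorum is 6. Not satisfied.
Vote: the loan to an officer requires three-fourths of the disinterested directors present (7 − 2 = 5). 3/4 of 5 = 3.75, rounded up to 4, so 4 affirmative votes are needed; 5 voted in favor. Satisfied. (Moot — without a quorum no business can be validly transacted.)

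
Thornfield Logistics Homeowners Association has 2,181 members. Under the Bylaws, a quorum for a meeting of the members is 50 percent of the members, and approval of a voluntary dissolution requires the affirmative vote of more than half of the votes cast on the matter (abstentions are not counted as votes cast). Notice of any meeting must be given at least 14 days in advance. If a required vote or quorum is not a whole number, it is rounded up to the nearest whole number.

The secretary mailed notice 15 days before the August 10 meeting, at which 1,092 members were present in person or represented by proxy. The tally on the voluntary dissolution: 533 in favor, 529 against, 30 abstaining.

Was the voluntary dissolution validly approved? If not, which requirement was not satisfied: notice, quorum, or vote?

Notice: 15 days given; 14 required. Satisfied.
Quorum: 50% of 2,181 = 1,090.50, rounded up to 1,091; 1,092 present. Satisfied.
Vote: requires a majority of the votes cast (1,092 − 30 abstaining = 1,062); a majority of 1062 is 532, so 532 needed; 533 in favor. Satisfied.

Valid — all requirements satisfied.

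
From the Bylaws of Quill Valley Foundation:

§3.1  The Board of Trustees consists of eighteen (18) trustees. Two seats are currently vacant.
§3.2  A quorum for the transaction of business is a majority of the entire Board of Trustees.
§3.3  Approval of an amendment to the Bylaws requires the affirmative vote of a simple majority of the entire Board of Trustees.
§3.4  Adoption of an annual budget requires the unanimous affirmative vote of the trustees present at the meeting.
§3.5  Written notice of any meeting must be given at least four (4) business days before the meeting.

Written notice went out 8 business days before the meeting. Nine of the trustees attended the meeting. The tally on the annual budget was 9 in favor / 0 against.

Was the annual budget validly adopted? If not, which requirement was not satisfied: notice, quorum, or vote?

Invalid — quorum requirement not satisfied.

Notice: 8 business days given; 4 required (8 ≥ 4). Satisfied.
Quorum: 9 present; quorum is 10. Not satisfied.
Vote: the annual budget requires the unanimous vote of the trustees present (9). Unanimous means all 9, so 9 affirmative votes are needed; 9 voted in favor. Satisfied. (Moot — without a quorum no business can be validly transacted.)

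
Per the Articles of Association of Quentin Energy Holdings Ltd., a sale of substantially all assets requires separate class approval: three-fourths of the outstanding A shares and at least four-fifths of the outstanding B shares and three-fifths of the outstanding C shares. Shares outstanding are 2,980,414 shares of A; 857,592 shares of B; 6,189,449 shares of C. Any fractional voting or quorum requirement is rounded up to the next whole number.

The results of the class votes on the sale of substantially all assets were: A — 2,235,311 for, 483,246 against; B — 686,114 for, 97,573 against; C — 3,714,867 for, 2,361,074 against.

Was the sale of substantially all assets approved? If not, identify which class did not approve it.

A: 3/4 of 2980414 = 2235310.50, rounded up to 2235311; 2,235,311 required, 2,235,311 in favor — approved.
B: 4/5 of 857592 = 686073.60, rounded up to 686074; 686,074 required, 686,114 in favor — approved.
C: 3/5 of 6189449 = 3713669.40, rounded up to 3713670; 3,713,670 required, 3,714,867 in favor — approved.

Approved — every class gave the required vote.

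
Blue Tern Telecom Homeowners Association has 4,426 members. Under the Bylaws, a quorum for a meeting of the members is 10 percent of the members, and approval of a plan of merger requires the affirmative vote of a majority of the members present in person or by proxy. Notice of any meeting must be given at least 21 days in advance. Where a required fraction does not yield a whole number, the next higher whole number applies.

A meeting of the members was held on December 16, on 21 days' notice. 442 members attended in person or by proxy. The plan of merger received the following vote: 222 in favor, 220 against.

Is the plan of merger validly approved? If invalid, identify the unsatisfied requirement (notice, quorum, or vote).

Invalid — quorum requirement not satisfied.

Notice: 21 days given; 21 required. Satisfied.
Quorum: 10% of 4,426 = 442.60, rounded up to 443; 442 present. Not satisfied.
Vote: requires a majority of those present (442); a majority of 442 is 222, so 222 needed; 222 in favor. Satisfied.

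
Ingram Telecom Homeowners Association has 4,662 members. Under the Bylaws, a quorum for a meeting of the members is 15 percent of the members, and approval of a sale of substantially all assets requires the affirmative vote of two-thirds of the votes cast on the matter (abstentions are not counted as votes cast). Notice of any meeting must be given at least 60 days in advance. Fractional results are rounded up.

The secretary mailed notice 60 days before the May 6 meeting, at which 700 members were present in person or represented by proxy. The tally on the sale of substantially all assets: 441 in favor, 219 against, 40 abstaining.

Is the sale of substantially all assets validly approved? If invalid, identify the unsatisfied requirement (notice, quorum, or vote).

Notice: 60 days given; 60 required. Satisfied.
Quorum: 15% of 4,662 = 699.30, rounded up to 700; 700 present. Satisfied.
Vote: requires two-thirds of the votes cast (700 − 40 abstaining = 660); 2/3 of 660 = 440, so 440 needed; 441 in favor. Satisfied.

Valid — all requirements satisfied.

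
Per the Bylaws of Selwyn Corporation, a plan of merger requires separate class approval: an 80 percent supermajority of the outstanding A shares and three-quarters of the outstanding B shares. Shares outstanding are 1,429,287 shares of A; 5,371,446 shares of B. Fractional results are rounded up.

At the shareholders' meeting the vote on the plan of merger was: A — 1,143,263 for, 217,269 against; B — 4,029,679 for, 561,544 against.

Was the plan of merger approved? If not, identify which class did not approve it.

A: 4/5 of 1429287 = 1143429.60, rounded up to 1143430; 1,143,430 required, 1,143,263 in favor — not approved.
B: 3/4 of 5371446 = 4028584.50, rounded up to 4028585; 4,028,585 required, 4,029,679 in favor — approved.

Not approved — the A shares did not give the required vote.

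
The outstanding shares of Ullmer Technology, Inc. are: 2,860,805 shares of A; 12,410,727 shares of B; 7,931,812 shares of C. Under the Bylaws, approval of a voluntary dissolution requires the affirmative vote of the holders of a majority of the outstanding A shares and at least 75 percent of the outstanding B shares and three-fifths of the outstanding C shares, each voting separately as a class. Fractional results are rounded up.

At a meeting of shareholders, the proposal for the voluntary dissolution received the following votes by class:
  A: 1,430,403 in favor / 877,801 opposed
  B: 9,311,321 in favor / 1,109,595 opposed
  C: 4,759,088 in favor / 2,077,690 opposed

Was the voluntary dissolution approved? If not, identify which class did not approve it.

A: a majority of 2860805 is 1430403; 1,430,403 required, 1,430,403 in favor — approved.
B: 3/4 of 12410727 = 9308045.25, rounded up to 9308046; 9,308,046 required, 9,311,321 in favor — approved.
C: 3/5 of 7931812 = 4759087.20, rounded up to 4759088; 4,759,088 required, 4,759,088 in favor — approved.

Approved — every class gave the required vote.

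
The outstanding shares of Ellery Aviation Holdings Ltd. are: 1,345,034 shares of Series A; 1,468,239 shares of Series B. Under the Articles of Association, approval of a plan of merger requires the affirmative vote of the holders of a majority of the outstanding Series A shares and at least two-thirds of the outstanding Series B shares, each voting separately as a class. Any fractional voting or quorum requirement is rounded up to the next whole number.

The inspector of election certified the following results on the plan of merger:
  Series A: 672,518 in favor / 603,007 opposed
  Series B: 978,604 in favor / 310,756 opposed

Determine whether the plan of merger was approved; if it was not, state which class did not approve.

Series A: a majority of 1345034 is 672518; 672,518 required, 672,518 in favor — approved.
Series B: 2/3 of 1468239 = 978826; 978,826 required, 978,604 in favor — not approved.

Not approved — the Series B shares did not give the required vote.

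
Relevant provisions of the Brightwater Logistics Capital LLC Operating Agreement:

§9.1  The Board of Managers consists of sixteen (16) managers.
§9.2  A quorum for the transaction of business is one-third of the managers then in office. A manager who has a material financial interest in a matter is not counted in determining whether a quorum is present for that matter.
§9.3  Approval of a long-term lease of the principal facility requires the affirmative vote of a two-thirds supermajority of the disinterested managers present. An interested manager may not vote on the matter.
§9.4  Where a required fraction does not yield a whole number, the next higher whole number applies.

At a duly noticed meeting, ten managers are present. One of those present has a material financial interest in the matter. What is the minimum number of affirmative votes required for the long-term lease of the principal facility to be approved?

The long-term lease of the principal facility requires two-thirds of the disinterested managers present (10 − 1 = 9).
2/3 of 9 = 6.

6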